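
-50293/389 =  - 50293/389 =- 129.29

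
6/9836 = 3/4918 = 0.00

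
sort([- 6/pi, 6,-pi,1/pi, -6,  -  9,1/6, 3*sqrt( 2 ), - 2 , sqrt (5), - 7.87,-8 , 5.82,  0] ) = [ - 9, - 8,-7.87, - 6, - pi, - 2,-6/pi, 0,1/6, 1/pi,sqrt( 5), 3*sqrt( 2),5.82, 6 ] 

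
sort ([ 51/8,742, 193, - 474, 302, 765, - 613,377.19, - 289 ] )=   [ - 613, - 474, - 289, 51/8,193,302, 377.19, 742,765] 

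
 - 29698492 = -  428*69389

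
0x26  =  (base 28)1A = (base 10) 38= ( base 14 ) 2A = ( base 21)1H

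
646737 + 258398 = 905135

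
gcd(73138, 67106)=754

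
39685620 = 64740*613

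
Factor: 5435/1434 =2^(-1 )*3^(-1)*5^1*239^(-1)*1087^1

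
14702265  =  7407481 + 7294784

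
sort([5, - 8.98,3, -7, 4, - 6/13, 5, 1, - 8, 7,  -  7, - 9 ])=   [ - 9, - 8.98, - 8, - 7,-7,- 6/13,1, 3, 4, 5, 5,7] 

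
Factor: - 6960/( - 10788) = 20/31 = 2^2*5^1*31^( - 1)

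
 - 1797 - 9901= -11698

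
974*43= 41882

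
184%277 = 184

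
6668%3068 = 532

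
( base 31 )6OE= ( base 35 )5be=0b1100101111100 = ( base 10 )6524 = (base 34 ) 5LU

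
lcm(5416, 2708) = 5416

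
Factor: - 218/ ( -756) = 2^( - 1 )*3^( - 3)*7^(-1)*109^1=109/378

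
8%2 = 0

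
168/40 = 21/5 = 4.20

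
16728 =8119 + 8609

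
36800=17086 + 19714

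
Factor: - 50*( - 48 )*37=2^5*3^1*5^2 * 37^1  =  88800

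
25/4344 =25/4344  =  0.01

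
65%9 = 2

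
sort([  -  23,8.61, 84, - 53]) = [ - 53, - 23,8.61, 84]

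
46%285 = 46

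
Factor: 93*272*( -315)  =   - 2^4*3^3*5^1*7^1 * 17^1*31^1 = - 7968240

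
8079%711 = 258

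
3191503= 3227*989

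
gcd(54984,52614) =474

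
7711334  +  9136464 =16847798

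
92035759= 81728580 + 10307179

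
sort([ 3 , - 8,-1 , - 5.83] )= [ - 8, - 5.83, - 1,3]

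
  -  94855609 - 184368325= -279223934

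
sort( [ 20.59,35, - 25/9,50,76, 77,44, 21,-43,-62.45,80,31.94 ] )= [ - 62.45,-43 , - 25/9, 20.59,21,  31.94,35, 44,50,76,77, 80 ] 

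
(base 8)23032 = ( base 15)2d54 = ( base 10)9754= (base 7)40303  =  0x261A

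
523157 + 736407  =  1259564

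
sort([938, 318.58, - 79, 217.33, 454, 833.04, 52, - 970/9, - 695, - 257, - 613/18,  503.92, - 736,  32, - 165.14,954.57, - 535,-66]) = [ - 736, - 695,-535, - 257, - 165.14, - 970/9, - 79, - 66, - 613/18,32, 52,  217.33, 318.58, 454,503.92, 833.04  ,  938, 954.57]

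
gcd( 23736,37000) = 8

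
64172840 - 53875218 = 10297622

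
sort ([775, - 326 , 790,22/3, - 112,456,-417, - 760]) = [ - 760, - 417, - 326, - 112,22/3, 456 , 775,790 ] 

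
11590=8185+3405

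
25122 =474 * 53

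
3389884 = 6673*508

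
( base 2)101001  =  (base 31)1A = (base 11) 38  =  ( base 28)1D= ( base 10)41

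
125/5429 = 125/5429 = 0.02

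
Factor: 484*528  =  255552 = 2^6*3^1*11^3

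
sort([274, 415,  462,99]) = [ 99, 274, 415, 462]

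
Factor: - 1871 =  - 1871^1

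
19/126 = 19/126 =0.15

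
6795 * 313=2126835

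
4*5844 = 23376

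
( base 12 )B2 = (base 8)206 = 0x86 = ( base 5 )1014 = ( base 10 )134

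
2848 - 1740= 1108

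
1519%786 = 733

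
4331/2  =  2165 + 1/2 = 2165.50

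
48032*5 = 240160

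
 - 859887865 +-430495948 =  - 1290383813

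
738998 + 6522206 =7261204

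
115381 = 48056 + 67325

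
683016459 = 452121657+230894802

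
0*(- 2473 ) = 0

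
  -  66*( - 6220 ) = 410520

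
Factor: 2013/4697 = 3^1*7^(-1) = 3/7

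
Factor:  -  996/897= -332/299= - 2^2*13^( - 1)*23^( - 1 )*83^1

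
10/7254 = 5/3627= 0.00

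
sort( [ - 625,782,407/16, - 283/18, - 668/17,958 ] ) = [ - 625, - 668/17,-283/18, 407/16,782,958]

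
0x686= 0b11010000110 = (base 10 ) 1670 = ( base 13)9b6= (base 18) 52E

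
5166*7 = 36162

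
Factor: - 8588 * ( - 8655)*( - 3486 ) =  - 259111382040 = -2^3*3^2*5^1 * 7^1*19^1*83^1*113^1*577^1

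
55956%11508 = 9924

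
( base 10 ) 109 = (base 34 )37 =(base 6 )301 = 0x6D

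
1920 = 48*40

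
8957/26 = 689/2 = 344.50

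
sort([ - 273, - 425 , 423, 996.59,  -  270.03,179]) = [ - 425, - 273, - 270.03,179, 423,  996.59 ] 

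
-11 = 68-79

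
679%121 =74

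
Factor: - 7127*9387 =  - 66901149 = - 3^2*7^1 * 149^1  *7127^1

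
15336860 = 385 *39836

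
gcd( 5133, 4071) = 177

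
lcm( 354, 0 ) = 0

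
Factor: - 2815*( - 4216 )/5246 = 2^2*5^1*17^1 *31^1*43^( - 1)*61^ (-1)*563^1 = 5934020/2623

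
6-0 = 6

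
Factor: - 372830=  - 2^1*5^1*23^1 * 1621^1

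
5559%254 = 225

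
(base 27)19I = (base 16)3de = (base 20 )29a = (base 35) sa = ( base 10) 990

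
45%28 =17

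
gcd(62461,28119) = 7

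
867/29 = 867/29= 29.90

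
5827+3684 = 9511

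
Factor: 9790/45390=11/51= 3^( - 1)*11^1  *17^( - 1 )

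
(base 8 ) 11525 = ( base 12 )2a45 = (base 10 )4949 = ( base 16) 1355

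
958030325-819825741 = 138204584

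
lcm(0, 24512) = 0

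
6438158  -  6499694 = - 61536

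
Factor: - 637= - 7^2*13^1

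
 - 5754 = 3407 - 9161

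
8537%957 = 881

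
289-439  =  -150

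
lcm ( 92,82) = 3772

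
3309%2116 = 1193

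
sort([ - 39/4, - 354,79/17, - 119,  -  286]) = [ - 354, - 286,-119, -39/4,79/17 ]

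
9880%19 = 0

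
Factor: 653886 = 2^1*3^3* 12109^1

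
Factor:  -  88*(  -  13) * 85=2^3 * 5^1 * 11^1 * 13^1*17^1 = 97240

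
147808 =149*992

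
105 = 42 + 63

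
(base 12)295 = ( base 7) 1112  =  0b110010001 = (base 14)209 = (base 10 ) 401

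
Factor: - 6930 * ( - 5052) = 2^3*3^3*5^1 * 7^1*11^1*421^1 = 35010360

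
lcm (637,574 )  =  52234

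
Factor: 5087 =5087^1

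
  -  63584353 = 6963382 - 70547735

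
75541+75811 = 151352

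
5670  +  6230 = 11900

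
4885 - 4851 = 34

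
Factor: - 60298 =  - 2^1*7^1 *59^1 * 73^1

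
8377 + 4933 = 13310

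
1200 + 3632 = 4832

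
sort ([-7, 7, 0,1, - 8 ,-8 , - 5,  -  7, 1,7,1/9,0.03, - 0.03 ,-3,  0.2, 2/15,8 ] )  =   [ - 8,- 8, - 7,- 7 , - 5, - 3, - 0.03,0, 0.03,1/9,2/15 , 0.2 , 1,  1, 7,  7, 8 ]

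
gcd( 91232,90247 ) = 1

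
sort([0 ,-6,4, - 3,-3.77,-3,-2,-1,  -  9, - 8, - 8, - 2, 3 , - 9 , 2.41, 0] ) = [ -9, -9,-8, - 8, - 6, -3.77, - 3, - 3,- 2,-2, - 1, 0,0,  2.41, 3, 4 ] 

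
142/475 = 142/475 = 0.30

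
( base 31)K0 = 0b1001101100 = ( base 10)620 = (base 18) 1G8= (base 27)mq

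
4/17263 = 4/17263 =0.00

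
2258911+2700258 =4959169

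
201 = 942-741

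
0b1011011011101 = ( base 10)5853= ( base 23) b1b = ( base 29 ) 6RO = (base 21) d5f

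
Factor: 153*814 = 2^1*3^2*11^1 *17^1* 37^1 = 124542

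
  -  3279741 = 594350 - 3874091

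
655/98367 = 655/98367 = 0.01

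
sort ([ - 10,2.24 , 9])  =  [ - 10,2.24,9 ]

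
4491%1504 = 1483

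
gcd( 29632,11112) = 3704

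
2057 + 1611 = 3668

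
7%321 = 7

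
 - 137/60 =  - 3+43/60 = -  2.28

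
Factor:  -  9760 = -2^5*5^1*61^1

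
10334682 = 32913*314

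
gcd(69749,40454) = 1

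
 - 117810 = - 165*714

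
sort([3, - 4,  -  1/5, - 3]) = [ - 4,  -  3, - 1/5, 3 ] 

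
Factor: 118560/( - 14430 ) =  - 2^4 * 19^1 * 37^(-1 ) = - 304/37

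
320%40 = 0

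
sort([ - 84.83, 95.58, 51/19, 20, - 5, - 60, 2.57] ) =[-84.83,  -  60, - 5, 2.57, 51/19, 20,  95.58 ] 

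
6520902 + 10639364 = 17160266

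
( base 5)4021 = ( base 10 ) 511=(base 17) 1D1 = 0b111111111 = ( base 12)367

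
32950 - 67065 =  - 34115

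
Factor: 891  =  3^4*11^1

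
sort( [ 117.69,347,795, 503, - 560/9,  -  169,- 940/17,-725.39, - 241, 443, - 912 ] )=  [  -  912, - 725.39, - 241,  -  169, - 560/9, - 940/17 , 117.69, 347,  443, 503,795]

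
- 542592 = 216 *( -2512 ) 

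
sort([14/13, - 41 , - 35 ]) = [ - 41, - 35,14/13 ]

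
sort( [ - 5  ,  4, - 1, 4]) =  [-5 , -1, 4, 4] 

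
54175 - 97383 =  -43208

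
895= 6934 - 6039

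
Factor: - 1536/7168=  - 3/14 = - 2^( - 1)*3^1*7^( - 1) 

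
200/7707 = 200/7707  =  0.03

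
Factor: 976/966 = 488/483 = 2^3*3^( - 1)*7^( - 1)*23^( - 1 )*61^1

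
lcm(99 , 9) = 99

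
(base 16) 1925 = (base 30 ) 74h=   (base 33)5U2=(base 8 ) 14445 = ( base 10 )6437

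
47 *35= 1645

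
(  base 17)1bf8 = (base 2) 10000010100011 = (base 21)iji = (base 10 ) 8355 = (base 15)2720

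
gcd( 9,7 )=1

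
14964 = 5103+9861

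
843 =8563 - 7720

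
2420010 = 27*89630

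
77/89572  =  11/12796 = 0.00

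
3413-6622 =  - 3209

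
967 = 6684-5717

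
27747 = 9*3083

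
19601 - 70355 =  - 50754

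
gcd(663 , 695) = 1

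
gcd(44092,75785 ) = 1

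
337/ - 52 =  - 337/52= - 6.48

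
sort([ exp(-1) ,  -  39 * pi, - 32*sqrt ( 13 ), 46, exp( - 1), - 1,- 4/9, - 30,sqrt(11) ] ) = [-39*pi, - 32*sqrt(13),-30,-1, - 4/9, exp ( - 1), exp( - 1 ), sqrt(11 ), 46] 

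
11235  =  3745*3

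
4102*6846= 28082292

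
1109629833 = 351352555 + 758277278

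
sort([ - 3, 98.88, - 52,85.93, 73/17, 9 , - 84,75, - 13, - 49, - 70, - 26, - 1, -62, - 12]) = [-84, - 70, - 62,- 52, - 49, - 26, - 13, - 12, - 3,  -  1 , 73/17, 9,  75, 85.93 , 98.88]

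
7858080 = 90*87312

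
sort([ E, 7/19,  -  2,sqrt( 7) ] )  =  [  -  2, 7/19,sqrt( 7), E]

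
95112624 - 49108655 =46003969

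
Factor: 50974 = 2^1*7^1*11^1*331^1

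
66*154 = 10164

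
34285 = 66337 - 32052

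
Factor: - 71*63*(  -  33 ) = 3^3  *7^1 * 11^1*71^1 = 147609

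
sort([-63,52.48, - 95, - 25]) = [ - 95, - 63 , - 25,52.48]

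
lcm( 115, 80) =1840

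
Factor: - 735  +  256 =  - 479 = -479^1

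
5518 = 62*89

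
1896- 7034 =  - 5138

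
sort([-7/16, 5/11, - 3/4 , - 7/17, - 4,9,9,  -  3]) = [- 4 ,  -  3, - 3/4,-7/16, - 7/17,5/11, 9,9]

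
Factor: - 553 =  - 7^1 * 79^1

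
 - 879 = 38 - 917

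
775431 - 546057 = 229374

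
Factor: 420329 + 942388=1362717 =3^3*41^1* 1231^1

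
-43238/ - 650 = 1663/25 = 66.52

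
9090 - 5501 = 3589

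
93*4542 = 422406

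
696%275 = 146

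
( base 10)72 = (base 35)22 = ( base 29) 2E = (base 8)110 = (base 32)28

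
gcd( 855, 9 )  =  9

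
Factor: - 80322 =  - 2^1*3^1*11^1*1217^1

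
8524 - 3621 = 4903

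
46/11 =4+2/11 = 4.18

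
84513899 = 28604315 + 55909584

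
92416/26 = 46208/13 = 3554.46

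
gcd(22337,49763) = 7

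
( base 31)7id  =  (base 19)1142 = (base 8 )16202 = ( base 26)AKI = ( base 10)7298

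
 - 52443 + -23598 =-76041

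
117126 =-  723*( - 162 ) 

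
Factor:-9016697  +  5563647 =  -2^1*5^2*69061^1 = - 3453050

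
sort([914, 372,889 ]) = [ 372 , 889,914]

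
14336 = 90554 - 76218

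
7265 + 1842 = 9107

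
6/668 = 3/334 = 0.01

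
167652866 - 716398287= -548745421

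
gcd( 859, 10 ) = 1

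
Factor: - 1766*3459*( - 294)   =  1795926636 = 2^2*3^2*7^2*883^1*1153^1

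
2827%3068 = 2827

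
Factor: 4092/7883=2^2*3^1*11^1*31^1*7883^(-1)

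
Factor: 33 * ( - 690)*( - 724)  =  16485480 =2^3*3^2*5^1*11^1*23^1*181^1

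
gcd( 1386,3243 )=3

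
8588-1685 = 6903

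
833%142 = 123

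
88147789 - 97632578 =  -9484789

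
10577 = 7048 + 3529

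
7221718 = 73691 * 98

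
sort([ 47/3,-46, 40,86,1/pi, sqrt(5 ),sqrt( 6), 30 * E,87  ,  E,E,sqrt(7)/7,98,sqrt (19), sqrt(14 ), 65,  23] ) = [  -  46, 1/pi, sqrt(7) /7, sqrt( 5 ),  sqrt( 6),E,E, sqrt(14),  sqrt( 19), 47/3,23 , 40,65, 30*E,86,87, 98] 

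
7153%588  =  97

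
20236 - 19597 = 639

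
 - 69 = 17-86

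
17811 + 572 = 18383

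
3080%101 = 50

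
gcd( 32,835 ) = 1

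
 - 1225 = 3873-5098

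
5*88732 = 443660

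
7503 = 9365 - 1862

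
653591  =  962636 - 309045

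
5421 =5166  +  255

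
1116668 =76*14693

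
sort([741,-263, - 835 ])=[ - 835,  -  263 , 741] 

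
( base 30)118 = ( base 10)938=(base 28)15E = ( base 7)2510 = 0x3aa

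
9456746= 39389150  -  29932404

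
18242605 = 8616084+9626521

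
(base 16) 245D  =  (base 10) 9309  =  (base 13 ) 4311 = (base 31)9l9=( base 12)5479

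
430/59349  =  430/59349 = 0.01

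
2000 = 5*400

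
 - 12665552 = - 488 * 25954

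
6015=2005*3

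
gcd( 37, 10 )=1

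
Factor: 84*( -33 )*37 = -102564=-2^2 * 3^2 * 7^1 * 11^1*37^1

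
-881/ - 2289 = 881/2289 = 0.38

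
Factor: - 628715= - 5^1 * 125743^1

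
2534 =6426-3892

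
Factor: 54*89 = 4806 = 2^1*3^3*89^1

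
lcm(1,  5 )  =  5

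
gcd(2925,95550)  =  975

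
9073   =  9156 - 83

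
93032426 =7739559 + 85292867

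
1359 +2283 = 3642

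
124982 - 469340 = - 344358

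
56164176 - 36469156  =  19695020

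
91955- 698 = 91257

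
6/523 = 6/523 = 0.01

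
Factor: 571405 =5^1*114281^1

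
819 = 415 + 404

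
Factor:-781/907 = - 11^1*71^1*907^( - 1 ) 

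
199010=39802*5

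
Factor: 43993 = 29^1*37^1*41^1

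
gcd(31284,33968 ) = 44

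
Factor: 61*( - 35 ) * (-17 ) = 5^1*7^1*17^1*61^1 = 36295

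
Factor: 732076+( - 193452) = 2^11*263^1 = 538624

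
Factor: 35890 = 2^1 * 5^1*37^1*97^1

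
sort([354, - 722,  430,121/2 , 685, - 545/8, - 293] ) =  [ - 722, - 293, - 545/8,  121/2 , 354,430,685 ]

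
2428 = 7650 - 5222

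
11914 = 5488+6426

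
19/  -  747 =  - 19/747=- 0.03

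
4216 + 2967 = 7183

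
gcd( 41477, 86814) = 1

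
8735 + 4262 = 12997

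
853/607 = 1 + 246/607=1.41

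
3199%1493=213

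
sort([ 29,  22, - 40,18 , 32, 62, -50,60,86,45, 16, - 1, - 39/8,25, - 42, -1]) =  [ - 50, - 42, - 40, - 39/8, - 1,  -  1,16,  18, 22, 25,29, 32, 45,60,  62,86]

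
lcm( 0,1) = 0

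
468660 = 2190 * 214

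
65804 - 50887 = 14917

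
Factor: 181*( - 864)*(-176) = 27523584 = 2^9* 3^3  *  11^1*181^1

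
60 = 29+31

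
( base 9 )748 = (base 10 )611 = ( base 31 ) jm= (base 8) 1143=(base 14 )319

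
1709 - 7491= - 5782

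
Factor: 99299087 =809^1*122743^1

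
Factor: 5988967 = 5988967^1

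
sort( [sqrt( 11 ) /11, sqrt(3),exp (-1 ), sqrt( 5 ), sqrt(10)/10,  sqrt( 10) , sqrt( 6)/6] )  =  [sqrt(11) /11,sqrt( 10 )/10, exp ( - 1 ), sqrt( 6)/6, sqrt(3 ), sqrt (5 ) , sqrt( 10) ]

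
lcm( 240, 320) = 960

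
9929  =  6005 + 3924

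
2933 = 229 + 2704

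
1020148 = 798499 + 221649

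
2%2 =0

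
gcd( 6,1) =1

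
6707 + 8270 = 14977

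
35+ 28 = 63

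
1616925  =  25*64677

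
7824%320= 144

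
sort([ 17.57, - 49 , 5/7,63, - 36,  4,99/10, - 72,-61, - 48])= [ - 72, - 61, - 49,-48,  -  36, 5/7, 4, 99/10 , 17.57, 63] 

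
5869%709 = 197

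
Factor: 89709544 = 2^3 * 17^1*659629^1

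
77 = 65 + 12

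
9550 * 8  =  76400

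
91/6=91/6 = 15.17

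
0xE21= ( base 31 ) 3nl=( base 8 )7041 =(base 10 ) 3617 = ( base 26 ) 593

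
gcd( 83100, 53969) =1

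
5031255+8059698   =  13090953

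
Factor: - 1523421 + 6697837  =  5174416 =2^4*13^1  *24877^1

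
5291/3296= 1 + 1995/3296 = 1.61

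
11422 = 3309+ 8113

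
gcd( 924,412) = 4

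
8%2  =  0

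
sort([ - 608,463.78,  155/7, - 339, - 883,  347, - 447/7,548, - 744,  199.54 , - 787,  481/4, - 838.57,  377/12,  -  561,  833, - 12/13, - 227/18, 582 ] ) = [ - 883, - 838.57, - 787, -744, - 608, - 561, - 339, - 447/7, - 227/18, - 12/13,  155/7, 377/12, 481/4, 199.54, 347,463.78, 548,582, 833]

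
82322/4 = 41161/2 = 20580.50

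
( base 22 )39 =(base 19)3i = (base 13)5A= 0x4b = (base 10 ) 75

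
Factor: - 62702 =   -  2^1*107^1*293^1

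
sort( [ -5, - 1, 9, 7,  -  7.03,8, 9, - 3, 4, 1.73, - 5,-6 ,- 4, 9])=[  -  7.03,  -  6,- 5,-5,  -  4 , - 3,-1, 1.73, 4, 7, 8,9, 9,9] 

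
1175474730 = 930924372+244550358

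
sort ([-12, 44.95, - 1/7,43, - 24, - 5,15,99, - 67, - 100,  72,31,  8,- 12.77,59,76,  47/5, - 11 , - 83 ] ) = [-100, - 83,-67, - 24, - 12.77, - 12, - 11 , - 5, - 1/7,8, 47/5, 15,  31,43,44.95,59, 72,76,  99]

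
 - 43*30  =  -1290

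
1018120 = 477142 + 540978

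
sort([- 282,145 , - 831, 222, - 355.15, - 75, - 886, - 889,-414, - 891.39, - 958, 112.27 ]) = [ - 958 , - 891.39,-889, - 886, - 831, - 414, - 355.15, - 282,-75, 112.27,145,  222] 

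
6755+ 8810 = 15565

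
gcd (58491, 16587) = 873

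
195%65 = 0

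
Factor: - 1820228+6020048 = 2^2*3^1*5^1*69997^1 = 4199820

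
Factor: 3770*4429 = 16697330 =2^1*5^1*13^1*29^1*43^1*103^1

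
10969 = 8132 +2837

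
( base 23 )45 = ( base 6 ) 241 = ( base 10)97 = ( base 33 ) 2V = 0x61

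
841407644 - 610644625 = 230763019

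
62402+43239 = 105641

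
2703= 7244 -4541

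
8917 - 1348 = 7569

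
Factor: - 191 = - 191^1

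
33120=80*414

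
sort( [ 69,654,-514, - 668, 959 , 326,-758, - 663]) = [-758, - 668 , - 663,-514, 69,326,654,959]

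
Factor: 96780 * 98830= 9564767400 = 2^3 * 3^1*5^2*1613^1*9883^1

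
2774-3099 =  - 325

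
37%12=1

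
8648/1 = 8648 = 8648.00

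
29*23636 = 685444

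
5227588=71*73628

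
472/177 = 2 + 2/3 = 2.67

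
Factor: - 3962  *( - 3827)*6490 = 2^2*5^1*7^1*11^1*43^1*59^1*89^1*283^1 = 98405105260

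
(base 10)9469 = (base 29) b7f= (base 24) gad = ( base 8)22375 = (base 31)9QE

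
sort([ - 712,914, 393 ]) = [ - 712 , 393,914 ] 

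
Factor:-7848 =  - 2^3*3^2*109^1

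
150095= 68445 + 81650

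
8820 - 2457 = 6363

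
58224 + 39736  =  97960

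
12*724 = 8688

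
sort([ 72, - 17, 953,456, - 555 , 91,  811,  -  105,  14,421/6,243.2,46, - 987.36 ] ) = [ -987.36,-555, - 105,-17, 14,  46, 421/6, 72,  91, 243.2,456, 811,953 ] 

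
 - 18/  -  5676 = 3/946 = 0.00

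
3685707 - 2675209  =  1010498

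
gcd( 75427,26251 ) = 1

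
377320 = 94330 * 4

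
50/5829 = 50/5829=0.01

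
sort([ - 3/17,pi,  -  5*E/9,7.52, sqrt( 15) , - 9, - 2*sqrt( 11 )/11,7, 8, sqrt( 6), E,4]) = [  -  9 , - 5*E/9, - 2*sqrt(11)/11, - 3/17 , sqrt( 6 ), E, pi,sqrt (15 ), 4,7 , 7.52,8]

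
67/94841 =67/94841= 0.00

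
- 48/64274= - 1 + 32113/32137  =  -  0.00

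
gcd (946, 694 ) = 2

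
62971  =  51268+11703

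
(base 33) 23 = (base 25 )2J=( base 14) 4D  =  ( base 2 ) 1000101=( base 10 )69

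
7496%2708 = 2080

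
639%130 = 119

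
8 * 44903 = 359224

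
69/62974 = 3/2738 = 0.00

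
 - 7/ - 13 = 7/13 = 0.54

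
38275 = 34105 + 4170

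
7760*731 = 5672560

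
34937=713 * 49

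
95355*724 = 69037020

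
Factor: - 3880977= - 3^1*1293659^1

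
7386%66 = 60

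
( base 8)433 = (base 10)283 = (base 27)AD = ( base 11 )238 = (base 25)b8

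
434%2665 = 434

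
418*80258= 33547844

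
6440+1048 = 7488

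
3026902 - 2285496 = 741406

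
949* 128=121472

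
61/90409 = 61/90409= 0.00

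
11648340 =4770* 2442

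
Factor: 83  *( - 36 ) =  - 2988 =-2^2*3^2 * 83^1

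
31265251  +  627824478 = 659089729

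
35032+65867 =100899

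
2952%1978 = 974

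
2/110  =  1/55  =  0.02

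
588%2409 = 588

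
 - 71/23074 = -71/23074 = - 0.00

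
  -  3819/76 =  - 201/4 = - 50.25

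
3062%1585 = 1477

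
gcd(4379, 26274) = 4379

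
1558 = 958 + 600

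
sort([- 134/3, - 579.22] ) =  [ - 579.22,-134/3]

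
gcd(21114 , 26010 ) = 306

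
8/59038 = 4/29519 =0.00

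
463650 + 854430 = 1318080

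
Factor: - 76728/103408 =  -417/562 = - 2^(-1) * 3^1*139^1 *281^( - 1) 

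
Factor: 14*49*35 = 2^1*5^1*7^4 = 24010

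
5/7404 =5/7404 = 0.00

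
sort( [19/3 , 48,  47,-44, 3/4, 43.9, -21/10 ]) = [ - 44 , - 21/10,  3/4,19/3, 43.9, 47, 48]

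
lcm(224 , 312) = 8736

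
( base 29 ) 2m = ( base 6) 212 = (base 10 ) 80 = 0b1010000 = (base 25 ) 35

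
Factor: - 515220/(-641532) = 155/193 = 5^1*31^1 * 193^( - 1) 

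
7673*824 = 6322552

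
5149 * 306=1575594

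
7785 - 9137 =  - 1352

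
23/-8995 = -23/8995 = -  0.00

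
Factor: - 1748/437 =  - 4 = -  2^2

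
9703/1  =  9703 = 9703.00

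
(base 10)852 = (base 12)5B0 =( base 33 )pr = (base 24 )1BC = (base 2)1101010100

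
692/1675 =692/1675 = 0.41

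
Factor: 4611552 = 2^5*3^1*11^2*397^1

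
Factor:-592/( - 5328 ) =3^ ( - 2) = 1/9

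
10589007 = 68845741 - 58256734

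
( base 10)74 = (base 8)112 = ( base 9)82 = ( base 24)32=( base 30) 2E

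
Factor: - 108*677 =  - 73116= - 2^2*3^3*677^1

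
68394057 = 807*84751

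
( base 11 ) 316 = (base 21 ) I2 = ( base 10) 380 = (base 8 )574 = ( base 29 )d3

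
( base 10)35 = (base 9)38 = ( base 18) 1H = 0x23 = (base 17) 21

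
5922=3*1974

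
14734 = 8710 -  - 6024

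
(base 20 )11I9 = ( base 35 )75j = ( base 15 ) 28E9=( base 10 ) 8769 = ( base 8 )21101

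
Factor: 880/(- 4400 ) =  - 1/5 = - 5^( - 1 )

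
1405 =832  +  573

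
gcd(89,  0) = 89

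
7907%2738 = 2431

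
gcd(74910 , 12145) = 5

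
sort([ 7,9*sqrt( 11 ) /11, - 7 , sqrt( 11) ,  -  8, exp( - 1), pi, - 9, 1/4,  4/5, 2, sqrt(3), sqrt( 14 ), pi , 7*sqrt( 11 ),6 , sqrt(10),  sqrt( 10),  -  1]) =[ - 9, - 8, - 7, - 1 , 1/4, exp( - 1 ), 4/5, sqrt( 3), 2, 9*sqrt (11) /11 , pi,pi,sqrt( 10),  sqrt(10 ),sqrt(11),sqrt(14),6,7, 7*sqrt(11) ] 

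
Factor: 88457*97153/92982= 8593862921/92982=2^( -1)*3^( - 1) *7^1 * 53^1*1669^1*13879^1 *15497^( - 1)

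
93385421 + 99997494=193382915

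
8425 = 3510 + 4915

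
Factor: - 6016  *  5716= - 34387456 = -  2^9*47^1  *  1429^1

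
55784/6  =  9297+1/3= 9297.33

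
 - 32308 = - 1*32308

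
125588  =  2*62794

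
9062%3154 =2754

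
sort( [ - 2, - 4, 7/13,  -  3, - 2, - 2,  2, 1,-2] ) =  [ - 4, - 3, - 2, - 2, - 2, - 2,7/13,1 , 2 ] 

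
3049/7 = 3049/7=435.57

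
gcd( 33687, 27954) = 9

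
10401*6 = 62406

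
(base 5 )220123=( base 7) 30656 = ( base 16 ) 1d72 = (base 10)7538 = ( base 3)101100012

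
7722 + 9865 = 17587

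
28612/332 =7153/83 = 86.18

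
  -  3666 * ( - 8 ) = 29328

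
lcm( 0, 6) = 0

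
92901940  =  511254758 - 418352818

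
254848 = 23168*11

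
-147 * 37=-5439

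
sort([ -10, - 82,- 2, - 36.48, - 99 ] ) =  [ - 99,-82, -36.48, - 10,- 2]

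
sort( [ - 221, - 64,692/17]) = [ - 221,-64,692/17 ] 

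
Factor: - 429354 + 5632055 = 5202701 = 7^1 * 193^1*3851^1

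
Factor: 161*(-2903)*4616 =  - 2157439928  =  - 2^3*7^1 * 23^1*577^1*2903^1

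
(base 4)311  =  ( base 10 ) 53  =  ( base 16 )35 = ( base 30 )1N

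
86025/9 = 28675/3=9558.33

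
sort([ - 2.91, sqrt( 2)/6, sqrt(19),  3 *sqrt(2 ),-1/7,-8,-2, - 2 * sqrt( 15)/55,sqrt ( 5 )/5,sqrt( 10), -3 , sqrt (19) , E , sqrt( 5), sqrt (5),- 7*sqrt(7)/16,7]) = [ - 8, - 3, - 2.91,- 2, - 7*sqrt( 7 ) /16, - 1/7, - 2 * sqrt(15 ) /55,sqrt(2)/6, sqrt( 5)/5,sqrt(5 ),sqrt( 5 ) , E, sqrt ( 10),3*sqrt( 2),sqrt( 19) , sqrt(19), 7 ] 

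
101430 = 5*20286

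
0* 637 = 0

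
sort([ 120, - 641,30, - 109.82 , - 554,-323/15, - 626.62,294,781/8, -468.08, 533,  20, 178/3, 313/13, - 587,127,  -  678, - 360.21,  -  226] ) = [-678 ,  -  641, - 626.62, - 587, - 554, - 468.08, - 360.21,  -  226, - 109.82, - 323/15,20, 313/13, 30 , 178/3,781/8, 120, 127 , 294,533]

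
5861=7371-1510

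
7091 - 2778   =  4313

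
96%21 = 12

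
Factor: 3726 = 2^1* 3^4*23^1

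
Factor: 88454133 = 3^3 * 277^1 * 11827^1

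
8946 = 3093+5853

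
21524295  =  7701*2795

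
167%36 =23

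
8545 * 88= 751960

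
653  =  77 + 576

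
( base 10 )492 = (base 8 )754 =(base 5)3432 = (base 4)13230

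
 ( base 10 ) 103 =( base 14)75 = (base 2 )1100111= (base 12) 87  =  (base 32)37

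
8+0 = 8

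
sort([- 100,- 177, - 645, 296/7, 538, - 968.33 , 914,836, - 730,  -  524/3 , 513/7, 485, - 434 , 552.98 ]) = [ - 968.33, - 730,-645,-434,  -  177, -524/3, - 100, 296/7, 513/7, 485,538, 552.98,  836,914 ]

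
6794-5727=1067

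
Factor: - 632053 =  - 632053^1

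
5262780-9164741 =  - 3901961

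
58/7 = 8 + 2/7  =  8.29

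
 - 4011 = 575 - 4586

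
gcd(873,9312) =291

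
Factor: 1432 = 2^3*179^1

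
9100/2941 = 3 + 277/2941 = 3.09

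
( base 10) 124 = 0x7C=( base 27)4g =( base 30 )44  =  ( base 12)A4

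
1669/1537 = 1669/1537 = 1.09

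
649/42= 649/42 =15.45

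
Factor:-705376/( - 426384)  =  2^1 * 3^( - 4)*67^1 = 134/81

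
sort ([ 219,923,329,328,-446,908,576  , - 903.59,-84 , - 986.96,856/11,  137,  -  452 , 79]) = [ - 986.96, - 903.59,  -  452, - 446, -84, 856/11,  79, 137,219, 328,329,576, 908 , 923]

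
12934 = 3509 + 9425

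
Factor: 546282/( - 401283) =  - 2^1 * 11^1*31^1*89^1*44587^(-1) = -60698/44587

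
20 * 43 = 860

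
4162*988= 4112056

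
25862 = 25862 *1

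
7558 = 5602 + 1956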